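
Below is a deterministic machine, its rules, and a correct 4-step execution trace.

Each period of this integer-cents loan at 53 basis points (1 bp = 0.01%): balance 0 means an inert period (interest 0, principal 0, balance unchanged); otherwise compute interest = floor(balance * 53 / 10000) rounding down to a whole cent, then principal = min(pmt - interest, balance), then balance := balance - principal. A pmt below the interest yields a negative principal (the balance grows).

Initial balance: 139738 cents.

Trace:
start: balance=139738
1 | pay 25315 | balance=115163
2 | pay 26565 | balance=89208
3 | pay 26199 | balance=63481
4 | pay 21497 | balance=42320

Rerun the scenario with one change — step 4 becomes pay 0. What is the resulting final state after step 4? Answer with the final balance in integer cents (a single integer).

63817

(re-executing from step 4 with the substitution; state before step 4: balance=63481)
4 | pay 0 | balance=63817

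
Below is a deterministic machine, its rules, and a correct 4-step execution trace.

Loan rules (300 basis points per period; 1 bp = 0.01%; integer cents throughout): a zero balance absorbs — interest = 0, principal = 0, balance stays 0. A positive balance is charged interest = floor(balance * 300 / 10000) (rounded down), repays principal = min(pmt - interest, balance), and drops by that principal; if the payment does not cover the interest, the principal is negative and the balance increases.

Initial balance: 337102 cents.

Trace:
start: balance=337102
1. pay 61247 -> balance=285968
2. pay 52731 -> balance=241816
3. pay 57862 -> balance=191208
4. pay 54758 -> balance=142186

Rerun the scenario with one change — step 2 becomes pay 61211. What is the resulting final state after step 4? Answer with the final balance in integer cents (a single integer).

133190

(re-executing from step 2 with the substitution; state before step 2: balance=285968)
2. pay 61211 -> balance=233336
3. pay 57862 -> balance=182474
4. pay 54758 -> balance=133190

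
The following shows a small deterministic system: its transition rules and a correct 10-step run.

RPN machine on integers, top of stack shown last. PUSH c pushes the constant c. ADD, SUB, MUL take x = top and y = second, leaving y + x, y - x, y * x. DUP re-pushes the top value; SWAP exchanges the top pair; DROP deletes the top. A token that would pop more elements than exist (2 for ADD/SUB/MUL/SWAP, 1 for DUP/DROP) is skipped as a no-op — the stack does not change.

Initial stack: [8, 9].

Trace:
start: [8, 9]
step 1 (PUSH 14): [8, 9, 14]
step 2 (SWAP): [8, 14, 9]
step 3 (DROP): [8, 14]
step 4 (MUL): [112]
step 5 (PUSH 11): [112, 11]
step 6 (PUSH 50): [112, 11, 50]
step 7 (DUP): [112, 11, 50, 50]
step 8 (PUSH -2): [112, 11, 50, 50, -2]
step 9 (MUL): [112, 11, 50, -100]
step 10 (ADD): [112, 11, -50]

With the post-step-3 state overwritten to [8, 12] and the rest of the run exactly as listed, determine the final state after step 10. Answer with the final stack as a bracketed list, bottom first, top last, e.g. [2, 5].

[96, 11, -50]

state after step 3 := [8, 12]
step 4 (MUL): [96]
step 5 (PUSH 11): [96, 11]
step 6 (PUSH 50): [96, 11, 50]
step 7 (DUP): [96, 11, 50, 50]
step 8 (PUSH -2): [96, 11, 50, 50, -2]
step 9 (MUL): [96, 11, 50, -100]
step 10 (ADD): [96, 11, -50]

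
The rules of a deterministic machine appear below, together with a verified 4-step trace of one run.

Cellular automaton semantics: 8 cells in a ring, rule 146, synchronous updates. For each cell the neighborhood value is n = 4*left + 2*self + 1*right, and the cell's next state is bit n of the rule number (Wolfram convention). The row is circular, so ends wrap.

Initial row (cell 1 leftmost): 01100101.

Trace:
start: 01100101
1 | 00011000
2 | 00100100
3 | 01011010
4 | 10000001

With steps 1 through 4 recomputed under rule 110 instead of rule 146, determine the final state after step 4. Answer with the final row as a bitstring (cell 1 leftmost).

(re-executing steps 1..4 under rule 110; state before step 1: 01100101)
1 | 11101111
2 | 00111000
3 | 01101000
4 | 11111000

11111000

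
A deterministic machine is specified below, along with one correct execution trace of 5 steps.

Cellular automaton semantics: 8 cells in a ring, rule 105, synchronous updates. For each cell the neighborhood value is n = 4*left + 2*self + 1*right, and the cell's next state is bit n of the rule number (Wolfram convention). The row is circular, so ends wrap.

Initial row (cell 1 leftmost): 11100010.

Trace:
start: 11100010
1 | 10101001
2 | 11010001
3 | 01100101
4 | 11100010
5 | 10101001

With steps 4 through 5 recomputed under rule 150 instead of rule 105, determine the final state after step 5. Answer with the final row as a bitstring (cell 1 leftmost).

10101001

(re-executing steps 4..5 under rule 150; state before step 4: 01100101)
4 | 00011101
5 | 10101001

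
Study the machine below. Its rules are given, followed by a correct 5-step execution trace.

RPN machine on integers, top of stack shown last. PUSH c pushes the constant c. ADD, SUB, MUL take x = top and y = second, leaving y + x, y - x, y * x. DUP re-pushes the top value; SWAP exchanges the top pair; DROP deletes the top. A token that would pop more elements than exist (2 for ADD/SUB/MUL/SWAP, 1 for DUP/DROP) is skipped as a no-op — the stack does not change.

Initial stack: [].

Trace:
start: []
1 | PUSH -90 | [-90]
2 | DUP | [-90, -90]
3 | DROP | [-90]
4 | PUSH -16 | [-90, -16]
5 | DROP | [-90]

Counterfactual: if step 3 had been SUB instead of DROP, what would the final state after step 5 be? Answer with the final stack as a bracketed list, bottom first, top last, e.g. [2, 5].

[0]

(re-executing from step 3 with the substitution; state before step 3: [-90, -90])
3 | SUB | [0]
4 | PUSH -16 | [0, -16]
5 | DROP | [0]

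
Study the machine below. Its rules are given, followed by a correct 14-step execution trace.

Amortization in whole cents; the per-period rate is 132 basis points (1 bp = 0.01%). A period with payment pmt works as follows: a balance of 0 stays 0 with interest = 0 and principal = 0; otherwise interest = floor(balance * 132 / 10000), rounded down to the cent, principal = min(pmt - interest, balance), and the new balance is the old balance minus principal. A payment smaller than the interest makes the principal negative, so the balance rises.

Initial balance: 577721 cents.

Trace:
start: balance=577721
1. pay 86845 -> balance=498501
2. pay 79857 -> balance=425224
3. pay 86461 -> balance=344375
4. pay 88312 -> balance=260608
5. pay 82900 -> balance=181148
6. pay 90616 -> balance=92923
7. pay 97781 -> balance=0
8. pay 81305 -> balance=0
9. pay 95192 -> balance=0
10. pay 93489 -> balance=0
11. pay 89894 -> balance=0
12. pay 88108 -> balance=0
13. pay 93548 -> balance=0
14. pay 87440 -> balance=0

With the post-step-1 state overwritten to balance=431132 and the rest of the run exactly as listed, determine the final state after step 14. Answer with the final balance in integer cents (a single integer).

0

state after step 1 := balance=431132
2. pay 79857 -> balance=356965
3. pay 86461 -> balance=275215
4. pay 88312 -> balance=190535
5. pay 82900 -> balance=110150
6. pay 90616 -> balance=20987
7. pay 97781 -> balance=0
8. pay 81305 -> balance=0
9. pay 95192 -> balance=0
10. pay 93489 -> balance=0
11. pay 89894 -> balance=0
12. pay 88108 -> balance=0
13. pay 93548 -> balance=0
14. pay 87440 -> balance=0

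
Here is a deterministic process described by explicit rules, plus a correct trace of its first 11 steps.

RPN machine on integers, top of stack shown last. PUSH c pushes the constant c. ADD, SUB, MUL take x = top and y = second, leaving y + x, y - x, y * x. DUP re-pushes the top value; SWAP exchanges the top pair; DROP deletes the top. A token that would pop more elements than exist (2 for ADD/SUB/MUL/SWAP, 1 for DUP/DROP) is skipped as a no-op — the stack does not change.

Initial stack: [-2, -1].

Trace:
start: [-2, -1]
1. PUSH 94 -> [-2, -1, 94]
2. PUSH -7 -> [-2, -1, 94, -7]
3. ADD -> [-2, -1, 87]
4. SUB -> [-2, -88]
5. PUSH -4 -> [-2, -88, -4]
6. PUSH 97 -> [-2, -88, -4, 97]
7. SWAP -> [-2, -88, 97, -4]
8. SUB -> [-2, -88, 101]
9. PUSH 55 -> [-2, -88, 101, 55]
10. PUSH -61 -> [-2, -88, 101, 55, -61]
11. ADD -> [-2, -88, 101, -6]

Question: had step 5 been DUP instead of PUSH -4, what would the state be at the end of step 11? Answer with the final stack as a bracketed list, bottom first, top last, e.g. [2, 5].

(re-executing from step 5 with the substitution; state before step 5: [-2, -88])
5. DUP -> [-2, -88, -88]
6. PUSH 97 -> [-2, -88, -88, 97]
7. SWAP -> [-2, -88, 97, -88]
8. SUB -> [-2, -88, 185]
9. PUSH 55 -> [-2, -88, 185, 55]
10. PUSH -61 -> [-2, -88, 185, 55, -61]
11. ADD -> [-2, -88, 185, -6]

[-2, -88, 185, -6]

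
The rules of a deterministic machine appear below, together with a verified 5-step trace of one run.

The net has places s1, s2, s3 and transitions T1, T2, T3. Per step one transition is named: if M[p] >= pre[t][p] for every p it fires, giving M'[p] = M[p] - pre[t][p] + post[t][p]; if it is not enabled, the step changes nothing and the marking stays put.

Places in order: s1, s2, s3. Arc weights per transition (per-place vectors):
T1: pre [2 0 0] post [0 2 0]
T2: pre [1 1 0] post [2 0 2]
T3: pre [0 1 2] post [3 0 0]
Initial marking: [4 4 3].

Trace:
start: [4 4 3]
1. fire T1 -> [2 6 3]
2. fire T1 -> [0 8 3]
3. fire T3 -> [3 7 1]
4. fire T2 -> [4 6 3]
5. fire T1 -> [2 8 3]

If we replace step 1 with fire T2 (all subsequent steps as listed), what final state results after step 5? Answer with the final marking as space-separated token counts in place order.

5 5 5

(re-executing from step 1 with the substitution; state before step 1: [4 4 3])
1. fire T2 -> [5 3 5]
2. fire T1 -> [3 5 5]
3. fire T3 -> [6 4 3]
4. fire T2 -> [7 3 5]
5. fire T1 -> [5 5 5]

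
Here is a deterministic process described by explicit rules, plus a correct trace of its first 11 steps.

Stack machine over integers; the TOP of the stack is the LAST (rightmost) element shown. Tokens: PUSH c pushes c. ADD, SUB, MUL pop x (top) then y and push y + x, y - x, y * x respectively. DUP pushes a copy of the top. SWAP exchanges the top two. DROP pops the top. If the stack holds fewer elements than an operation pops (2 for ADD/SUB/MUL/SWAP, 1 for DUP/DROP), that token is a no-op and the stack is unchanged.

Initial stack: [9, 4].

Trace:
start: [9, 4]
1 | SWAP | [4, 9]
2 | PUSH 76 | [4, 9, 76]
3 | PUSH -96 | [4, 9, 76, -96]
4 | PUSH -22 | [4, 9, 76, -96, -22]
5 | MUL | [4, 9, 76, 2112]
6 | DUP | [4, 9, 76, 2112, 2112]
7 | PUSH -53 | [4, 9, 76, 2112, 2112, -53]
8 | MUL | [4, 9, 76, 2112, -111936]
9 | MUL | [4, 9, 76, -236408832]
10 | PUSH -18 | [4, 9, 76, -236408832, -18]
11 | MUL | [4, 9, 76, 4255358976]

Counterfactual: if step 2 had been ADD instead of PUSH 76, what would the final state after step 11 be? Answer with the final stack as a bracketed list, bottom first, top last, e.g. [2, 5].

(re-executing from step 2 with the substitution; state before step 2: [4, 9])
2 | ADD | [13]
3 | PUSH -96 | [13, -96]
4 | PUSH -22 | [13, -96, -22]
5 | MUL | [13, 2112]
6 | DUP | [13, 2112, 2112]
7 | PUSH -53 | [13, 2112, 2112, -53]
8 | MUL | [13, 2112, -111936]
9 | MUL | [13, -236408832]
10 | PUSH -18 | [13, -236408832, -18]
11 | MUL | [13, 4255358976]

[13, 4255358976]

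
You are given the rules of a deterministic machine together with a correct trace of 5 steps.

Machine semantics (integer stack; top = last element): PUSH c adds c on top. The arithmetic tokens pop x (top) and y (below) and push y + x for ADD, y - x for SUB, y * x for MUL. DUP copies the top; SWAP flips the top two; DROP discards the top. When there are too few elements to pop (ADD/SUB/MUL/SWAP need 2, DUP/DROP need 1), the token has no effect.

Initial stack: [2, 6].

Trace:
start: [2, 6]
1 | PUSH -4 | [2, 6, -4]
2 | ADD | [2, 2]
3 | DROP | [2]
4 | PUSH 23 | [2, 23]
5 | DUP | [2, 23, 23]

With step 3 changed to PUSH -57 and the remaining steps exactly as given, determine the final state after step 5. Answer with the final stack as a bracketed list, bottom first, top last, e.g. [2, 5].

[2, 2, -57, 23, 23]

(re-executing from step 3 with the substitution; state before step 3: [2, 2])
3 | PUSH -57 | [2, 2, -57]
4 | PUSH 23 | [2, 2, -57, 23]
5 | DUP | [2, 2, -57, 23, 23]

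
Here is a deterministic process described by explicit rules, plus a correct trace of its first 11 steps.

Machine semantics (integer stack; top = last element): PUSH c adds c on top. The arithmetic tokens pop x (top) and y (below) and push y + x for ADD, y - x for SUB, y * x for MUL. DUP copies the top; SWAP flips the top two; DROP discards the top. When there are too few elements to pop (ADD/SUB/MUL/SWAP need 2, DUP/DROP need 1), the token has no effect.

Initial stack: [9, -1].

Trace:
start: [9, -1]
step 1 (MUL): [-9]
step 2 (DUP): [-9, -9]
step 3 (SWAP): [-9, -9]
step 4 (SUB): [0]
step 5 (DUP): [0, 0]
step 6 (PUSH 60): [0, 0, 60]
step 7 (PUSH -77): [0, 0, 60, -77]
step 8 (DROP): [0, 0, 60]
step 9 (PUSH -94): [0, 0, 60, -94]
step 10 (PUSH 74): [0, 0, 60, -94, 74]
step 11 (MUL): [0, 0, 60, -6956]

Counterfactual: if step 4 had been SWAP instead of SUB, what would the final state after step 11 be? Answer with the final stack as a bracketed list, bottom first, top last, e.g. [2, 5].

(re-executing from step 4 with the substitution; state before step 4: [-9, -9])
step 4 (SWAP): [-9, -9]
step 5 (DUP): [-9, -9, -9]
step 6 (PUSH 60): [-9, -9, -9, 60]
step 7 (PUSH -77): [-9, -9, -9, 60, -77]
step 8 (DROP): [-9, -9, -9, 60]
step 9 (PUSH -94): [-9, -9, -9, 60, -94]
step 10 (PUSH 74): [-9, -9, -9, 60, -94, 74]
step 11 (MUL): [-9, -9, -9, 60, -6956]

[-9, -9, -9, 60, -6956]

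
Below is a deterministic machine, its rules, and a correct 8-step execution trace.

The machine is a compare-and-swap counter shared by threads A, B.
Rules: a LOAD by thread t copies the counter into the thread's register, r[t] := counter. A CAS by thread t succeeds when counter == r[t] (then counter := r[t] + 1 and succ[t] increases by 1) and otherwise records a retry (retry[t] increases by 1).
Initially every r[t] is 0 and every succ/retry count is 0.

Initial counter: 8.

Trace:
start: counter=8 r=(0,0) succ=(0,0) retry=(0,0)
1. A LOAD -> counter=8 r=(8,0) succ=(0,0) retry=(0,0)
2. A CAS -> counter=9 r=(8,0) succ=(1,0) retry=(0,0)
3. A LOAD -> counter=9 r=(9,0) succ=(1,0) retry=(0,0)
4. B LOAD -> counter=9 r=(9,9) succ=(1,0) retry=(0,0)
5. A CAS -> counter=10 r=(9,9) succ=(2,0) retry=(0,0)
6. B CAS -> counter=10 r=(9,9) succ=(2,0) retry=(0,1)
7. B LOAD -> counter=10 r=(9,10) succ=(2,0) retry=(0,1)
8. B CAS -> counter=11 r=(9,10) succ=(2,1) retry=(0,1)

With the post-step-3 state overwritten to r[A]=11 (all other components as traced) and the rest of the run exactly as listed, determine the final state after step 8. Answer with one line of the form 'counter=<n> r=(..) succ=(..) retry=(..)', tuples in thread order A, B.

state after step 3 := counter=9 r=(11,0) succ=(1,0) retry=(0,0)
4. B LOAD -> counter=9 r=(11,9) succ=(1,0) retry=(0,0)
5. A CAS -> counter=9 r=(11,9) succ=(1,0) retry=(1,0)
6. B CAS -> counter=10 r=(11,9) succ=(1,1) retry=(1,0)
7. B LOAD -> counter=10 r=(11,10) succ=(1,1) retry=(1,0)
8. B CAS -> counter=11 r=(11,10) succ=(1,2) retry=(1,0)

counter=11 r=(11,10) succ=(1,2) retry=(1,0)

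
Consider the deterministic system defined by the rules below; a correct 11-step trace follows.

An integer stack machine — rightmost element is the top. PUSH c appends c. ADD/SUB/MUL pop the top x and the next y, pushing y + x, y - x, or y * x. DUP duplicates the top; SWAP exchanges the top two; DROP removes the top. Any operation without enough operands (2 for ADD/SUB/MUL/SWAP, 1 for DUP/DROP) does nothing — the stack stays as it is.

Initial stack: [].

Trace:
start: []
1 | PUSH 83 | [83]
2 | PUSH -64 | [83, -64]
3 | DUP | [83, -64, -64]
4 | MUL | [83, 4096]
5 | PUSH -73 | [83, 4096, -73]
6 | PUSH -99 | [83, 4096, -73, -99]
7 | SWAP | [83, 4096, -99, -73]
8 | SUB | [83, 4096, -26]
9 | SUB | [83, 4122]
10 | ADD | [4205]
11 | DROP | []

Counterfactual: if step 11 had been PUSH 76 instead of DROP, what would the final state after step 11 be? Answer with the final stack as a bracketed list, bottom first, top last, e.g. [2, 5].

[4205, 76]

(re-executing from step 11 with the substitution; state before step 11: [4205])
11 | PUSH 76 | [4205, 76]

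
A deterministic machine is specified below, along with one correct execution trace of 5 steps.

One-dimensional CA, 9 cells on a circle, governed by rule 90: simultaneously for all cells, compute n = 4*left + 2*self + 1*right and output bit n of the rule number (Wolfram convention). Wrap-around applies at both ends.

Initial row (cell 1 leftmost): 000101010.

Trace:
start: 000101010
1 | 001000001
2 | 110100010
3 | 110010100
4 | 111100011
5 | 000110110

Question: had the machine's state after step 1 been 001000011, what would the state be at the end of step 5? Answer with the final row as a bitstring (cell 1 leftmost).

state after step 1 := 001000011
2 | 110100111
3 | 010011100
4 | 101110110
5 | 001010110

001010110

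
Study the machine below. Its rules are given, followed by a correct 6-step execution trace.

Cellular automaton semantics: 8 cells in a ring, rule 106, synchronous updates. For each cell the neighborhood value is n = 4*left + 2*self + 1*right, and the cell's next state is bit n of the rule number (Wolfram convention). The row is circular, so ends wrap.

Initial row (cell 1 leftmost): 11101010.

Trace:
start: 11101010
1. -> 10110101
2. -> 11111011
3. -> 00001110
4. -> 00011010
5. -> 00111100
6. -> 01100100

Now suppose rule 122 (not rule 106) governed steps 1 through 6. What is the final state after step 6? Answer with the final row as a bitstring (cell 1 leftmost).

11100000

(re-executing steps 1..6 under rule 122; state before step 1: 11101010)
1. -> 10110101
2. -> 11111011
3. -> 00001110
4. -> 00011011
5. -> 10111111
6. -> 11100000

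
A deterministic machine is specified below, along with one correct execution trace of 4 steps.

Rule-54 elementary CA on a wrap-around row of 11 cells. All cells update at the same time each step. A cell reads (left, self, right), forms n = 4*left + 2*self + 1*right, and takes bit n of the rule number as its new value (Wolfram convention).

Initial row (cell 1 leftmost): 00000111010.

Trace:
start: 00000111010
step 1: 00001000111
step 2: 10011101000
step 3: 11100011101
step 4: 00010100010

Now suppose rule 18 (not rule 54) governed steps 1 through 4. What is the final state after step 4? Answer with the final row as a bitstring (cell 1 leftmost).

(re-executing steps 1..4 under rule 18; state before step 1: 00000111010)
step 1: 00001000001
step 2: 10010100010
step 3: 01100010100
step 4: 10010100010

10010100010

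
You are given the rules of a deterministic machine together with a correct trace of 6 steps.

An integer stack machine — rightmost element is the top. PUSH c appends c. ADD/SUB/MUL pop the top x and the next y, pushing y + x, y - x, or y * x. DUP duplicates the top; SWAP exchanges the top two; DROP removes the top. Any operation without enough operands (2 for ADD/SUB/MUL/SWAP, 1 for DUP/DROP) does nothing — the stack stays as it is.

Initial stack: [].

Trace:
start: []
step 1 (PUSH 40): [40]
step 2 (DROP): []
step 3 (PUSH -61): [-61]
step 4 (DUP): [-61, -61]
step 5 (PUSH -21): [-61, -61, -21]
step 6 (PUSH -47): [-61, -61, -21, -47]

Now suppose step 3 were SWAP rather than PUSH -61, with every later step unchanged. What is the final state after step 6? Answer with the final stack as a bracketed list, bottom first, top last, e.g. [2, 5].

(re-executing from step 3 with the substitution; state before step 3: [])
step 3 (SWAP): []
step 4 (DUP): []
step 5 (PUSH -21): [-21]
step 6 (PUSH -47): [-21, -47]

[-21, -47]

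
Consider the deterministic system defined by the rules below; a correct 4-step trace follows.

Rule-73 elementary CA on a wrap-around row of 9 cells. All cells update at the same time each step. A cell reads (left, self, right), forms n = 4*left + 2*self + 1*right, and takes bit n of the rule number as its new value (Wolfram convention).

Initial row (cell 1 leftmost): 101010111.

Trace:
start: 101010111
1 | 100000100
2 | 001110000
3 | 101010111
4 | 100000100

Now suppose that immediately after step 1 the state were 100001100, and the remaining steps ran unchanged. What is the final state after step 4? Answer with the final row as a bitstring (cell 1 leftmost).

state after step 1 := 100001100
2 | 001101100
3 | 101101101
4 | 101101101

101101101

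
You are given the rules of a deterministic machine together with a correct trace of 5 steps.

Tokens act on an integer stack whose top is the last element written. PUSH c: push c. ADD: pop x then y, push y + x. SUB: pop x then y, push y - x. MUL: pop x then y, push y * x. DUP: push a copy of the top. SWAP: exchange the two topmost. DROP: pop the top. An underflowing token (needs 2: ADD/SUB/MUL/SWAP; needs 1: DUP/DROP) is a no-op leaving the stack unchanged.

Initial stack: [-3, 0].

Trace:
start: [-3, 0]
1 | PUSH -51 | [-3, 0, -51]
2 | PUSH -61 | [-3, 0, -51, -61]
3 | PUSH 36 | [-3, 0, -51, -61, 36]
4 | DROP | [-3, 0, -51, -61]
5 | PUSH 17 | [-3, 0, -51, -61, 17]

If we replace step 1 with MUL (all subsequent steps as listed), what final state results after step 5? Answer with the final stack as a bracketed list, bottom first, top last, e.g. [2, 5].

(re-executing from step 1 with the substitution; state before step 1: [-3, 0])
1 | MUL | [0]
2 | PUSH -61 | [0, -61]
3 | PUSH 36 | [0, -61, 36]
4 | DROP | [0, -61]
5 | PUSH 17 | [0, -61, 17]

[0, -61, 17]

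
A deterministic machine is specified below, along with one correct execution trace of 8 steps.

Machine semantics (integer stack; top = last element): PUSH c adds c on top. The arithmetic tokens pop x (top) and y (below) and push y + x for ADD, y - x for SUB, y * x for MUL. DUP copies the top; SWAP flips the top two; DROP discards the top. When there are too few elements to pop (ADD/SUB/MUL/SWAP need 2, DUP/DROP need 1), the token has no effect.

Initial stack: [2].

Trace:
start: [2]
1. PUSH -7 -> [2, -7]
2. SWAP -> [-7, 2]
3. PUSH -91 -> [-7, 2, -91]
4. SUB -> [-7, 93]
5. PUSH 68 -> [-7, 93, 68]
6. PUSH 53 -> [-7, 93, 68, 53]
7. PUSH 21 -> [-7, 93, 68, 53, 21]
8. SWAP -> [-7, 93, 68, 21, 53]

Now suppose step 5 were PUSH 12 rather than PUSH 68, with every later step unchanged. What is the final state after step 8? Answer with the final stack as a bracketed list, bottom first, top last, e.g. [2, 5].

[-7, 93, 12, 21, 53]

(re-executing from step 5 with the substitution; state before step 5: [-7, 93])
5. PUSH 12 -> [-7, 93, 12]
6. PUSH 53 -> [-7, 93, 12, 53]
7. PUSH 21 -> [-7, 93, 12, 53, 21]
8. SWAP -> [-7, 93, 12, 21, 53]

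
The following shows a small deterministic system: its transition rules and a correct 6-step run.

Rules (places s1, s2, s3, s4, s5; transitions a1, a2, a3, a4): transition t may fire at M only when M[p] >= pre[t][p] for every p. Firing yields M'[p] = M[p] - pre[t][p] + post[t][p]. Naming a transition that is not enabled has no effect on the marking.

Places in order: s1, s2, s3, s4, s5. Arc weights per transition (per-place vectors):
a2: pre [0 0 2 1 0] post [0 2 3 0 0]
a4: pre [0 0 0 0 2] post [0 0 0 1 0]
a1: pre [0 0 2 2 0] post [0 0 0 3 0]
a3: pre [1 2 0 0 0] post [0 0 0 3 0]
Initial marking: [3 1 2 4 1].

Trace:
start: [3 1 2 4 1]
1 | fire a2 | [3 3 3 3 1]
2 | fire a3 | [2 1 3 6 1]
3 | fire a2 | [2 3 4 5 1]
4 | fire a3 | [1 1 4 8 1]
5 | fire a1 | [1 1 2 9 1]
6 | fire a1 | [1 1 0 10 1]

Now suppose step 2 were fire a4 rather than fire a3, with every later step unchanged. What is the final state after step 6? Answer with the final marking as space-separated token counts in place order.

(re-executing from step 2 with the substitution; state before step 2: [3 3 3 3 1])
2 | fire a4 | [3 3 3 3 1]
3 | fire a2 | [3 5 4 2 1]
4 | fire a3 | [2 3 4 5 1]
5 | fire a1 | [2 3 2 6 1]
6 | fire a1 | [2 3 0 7 1]

2 3 0 7 1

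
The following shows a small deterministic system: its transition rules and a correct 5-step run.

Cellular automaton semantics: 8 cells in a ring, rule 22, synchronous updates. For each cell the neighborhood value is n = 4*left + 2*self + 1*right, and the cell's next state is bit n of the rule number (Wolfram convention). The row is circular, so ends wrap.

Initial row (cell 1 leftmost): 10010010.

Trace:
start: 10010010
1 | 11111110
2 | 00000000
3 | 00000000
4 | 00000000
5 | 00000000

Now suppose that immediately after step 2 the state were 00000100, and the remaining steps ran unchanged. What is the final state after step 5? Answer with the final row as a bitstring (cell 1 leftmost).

10111011

state after step 2 := 00000100
3 | 00001110
4 | 00010001
5 | 10111011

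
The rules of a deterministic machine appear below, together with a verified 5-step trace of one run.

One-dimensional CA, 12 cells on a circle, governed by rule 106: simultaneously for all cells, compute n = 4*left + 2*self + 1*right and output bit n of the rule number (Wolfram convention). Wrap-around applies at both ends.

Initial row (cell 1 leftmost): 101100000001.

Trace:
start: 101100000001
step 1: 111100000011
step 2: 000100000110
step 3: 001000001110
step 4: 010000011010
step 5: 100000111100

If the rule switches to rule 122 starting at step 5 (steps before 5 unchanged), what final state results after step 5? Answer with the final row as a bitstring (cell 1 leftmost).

(re-executing step 5 under rule 122; state before step 5: 010000011010)
step 5: 101000111101

101000111101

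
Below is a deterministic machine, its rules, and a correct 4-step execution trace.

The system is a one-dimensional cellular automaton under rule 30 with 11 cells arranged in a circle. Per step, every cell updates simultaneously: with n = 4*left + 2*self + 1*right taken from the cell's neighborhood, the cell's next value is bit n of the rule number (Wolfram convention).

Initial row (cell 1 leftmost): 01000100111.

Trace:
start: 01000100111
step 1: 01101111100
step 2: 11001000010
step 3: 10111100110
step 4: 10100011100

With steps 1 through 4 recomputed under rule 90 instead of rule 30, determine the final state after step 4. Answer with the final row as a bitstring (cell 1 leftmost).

00111010110

(re-executing steps 1..4 under rule 90; state before step 1: 01000100111)
step 1: 00101011101
step 2: 11000010100
step 3: 11100100011
step 4: 00111010110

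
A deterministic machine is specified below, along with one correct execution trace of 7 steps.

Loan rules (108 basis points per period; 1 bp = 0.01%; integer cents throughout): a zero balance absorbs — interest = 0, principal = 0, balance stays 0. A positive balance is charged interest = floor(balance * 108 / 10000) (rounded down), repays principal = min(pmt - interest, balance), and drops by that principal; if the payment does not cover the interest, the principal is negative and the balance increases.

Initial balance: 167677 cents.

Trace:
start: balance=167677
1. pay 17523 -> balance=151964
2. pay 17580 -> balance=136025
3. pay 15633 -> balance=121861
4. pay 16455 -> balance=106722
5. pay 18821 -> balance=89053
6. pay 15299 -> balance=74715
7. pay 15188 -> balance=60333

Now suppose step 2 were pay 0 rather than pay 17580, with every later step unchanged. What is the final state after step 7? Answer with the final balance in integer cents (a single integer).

(re-executing from step 2 with the substitution; state before step 2: balance=151964)
2. pay 0 -> balance=153605
3. pay 15633 -> balance=139630
4. pay 16455 -> balance=124683
5. pay 18821 -> balance=107208
6. pay 15299 -> balance=93066
7. pay 15188 -> balance=78883

78883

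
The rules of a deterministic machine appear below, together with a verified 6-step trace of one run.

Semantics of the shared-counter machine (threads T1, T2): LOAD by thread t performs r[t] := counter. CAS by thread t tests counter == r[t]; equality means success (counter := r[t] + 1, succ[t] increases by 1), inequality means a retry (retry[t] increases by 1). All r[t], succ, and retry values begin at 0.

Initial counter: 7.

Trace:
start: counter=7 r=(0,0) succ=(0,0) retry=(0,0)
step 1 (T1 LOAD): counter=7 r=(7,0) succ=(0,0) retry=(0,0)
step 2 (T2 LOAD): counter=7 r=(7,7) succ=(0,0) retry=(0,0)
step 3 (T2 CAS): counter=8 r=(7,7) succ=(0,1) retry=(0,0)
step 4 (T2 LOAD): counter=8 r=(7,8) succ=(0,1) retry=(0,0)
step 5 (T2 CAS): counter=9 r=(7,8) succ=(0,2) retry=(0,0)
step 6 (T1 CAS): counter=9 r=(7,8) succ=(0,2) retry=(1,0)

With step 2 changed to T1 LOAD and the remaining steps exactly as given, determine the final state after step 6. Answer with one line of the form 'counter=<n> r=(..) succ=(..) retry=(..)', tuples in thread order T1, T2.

(re-executing from step 2 with the substitution; state before step 2: counter=7 r=(7,0) succ=(0,0) retry=(0,0))
step 2 (T1 LOAD): counter=7 r=(7,0) succ=(0,0) retry=(0,0)
step 3 (T2 CAS): counter=7 r=(7,0) succ=(0,0) retry=(0,1)
step 4 (T2 LOAD): counter=7 r=(7,7) succ=(0,0) retry=(0,1)
step 5 (T2 CAS): counter=8 r=(7,7) succ=(0,1) retry=(0,1)
step 6 (T1 CAS): counter=8 r=(7,7) succ=(0,1) retry=(1,1)

counter=8 r=(7,7) succ=(0,1) retry=(1,1)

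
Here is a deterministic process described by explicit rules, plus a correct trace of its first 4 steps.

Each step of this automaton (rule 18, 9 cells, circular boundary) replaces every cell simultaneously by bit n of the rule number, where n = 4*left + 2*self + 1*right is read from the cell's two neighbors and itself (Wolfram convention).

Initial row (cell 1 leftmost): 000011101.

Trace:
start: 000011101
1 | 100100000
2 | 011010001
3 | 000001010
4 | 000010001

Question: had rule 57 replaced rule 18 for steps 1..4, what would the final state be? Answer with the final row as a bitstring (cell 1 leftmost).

101001010

(re-executing steps 1..4 under rule 57; state before step 1: 000011101)
1 | 111010010
2 | 100101001
3 | 010010101
4 | 101001010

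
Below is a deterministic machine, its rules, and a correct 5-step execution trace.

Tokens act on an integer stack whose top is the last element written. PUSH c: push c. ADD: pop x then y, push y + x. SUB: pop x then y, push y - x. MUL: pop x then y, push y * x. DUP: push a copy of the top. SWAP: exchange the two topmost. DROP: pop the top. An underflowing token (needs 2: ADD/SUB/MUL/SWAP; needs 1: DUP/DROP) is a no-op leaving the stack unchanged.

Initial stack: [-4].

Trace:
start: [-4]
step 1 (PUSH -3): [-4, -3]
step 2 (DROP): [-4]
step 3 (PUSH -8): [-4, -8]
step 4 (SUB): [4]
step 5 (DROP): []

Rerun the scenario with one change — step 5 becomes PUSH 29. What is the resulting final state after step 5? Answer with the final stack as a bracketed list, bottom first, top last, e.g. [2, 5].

(re-executing from step 5 with the substitution; state before step 5: [4])
step 5 (PUSH 29): [4, 29]

[4, 29]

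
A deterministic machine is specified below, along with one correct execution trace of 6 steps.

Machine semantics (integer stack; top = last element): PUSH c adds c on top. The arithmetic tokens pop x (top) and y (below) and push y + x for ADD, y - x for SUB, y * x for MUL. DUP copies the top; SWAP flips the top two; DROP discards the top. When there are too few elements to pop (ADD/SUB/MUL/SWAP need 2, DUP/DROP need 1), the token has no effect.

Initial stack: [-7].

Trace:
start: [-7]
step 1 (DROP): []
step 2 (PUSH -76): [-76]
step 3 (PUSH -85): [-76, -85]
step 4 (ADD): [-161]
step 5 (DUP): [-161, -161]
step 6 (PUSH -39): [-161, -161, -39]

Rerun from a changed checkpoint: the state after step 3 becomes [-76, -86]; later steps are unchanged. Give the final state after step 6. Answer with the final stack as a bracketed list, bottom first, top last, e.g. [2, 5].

[-162, -162, -39]

state after step 3 := [-76, -86]
step 4 (ADD): [-162]
step 5 (DUP): [-162, -162]
step 6 (PUSH -39): [-162, -162, -39]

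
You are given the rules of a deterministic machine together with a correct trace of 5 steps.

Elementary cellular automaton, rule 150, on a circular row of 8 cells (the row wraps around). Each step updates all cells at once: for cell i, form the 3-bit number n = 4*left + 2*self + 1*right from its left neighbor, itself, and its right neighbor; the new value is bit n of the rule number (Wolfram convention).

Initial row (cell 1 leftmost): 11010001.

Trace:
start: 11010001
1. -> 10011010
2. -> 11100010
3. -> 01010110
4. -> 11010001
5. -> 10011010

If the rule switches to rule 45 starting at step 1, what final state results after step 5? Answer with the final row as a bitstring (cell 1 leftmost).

01101010

(re-executing steps 1..5 under rule 45; state before step 1: 11010001)
1. -> 00110101
2. -> 00101111
3. -> 00111000
4. -> 10100011
5. -> 01101010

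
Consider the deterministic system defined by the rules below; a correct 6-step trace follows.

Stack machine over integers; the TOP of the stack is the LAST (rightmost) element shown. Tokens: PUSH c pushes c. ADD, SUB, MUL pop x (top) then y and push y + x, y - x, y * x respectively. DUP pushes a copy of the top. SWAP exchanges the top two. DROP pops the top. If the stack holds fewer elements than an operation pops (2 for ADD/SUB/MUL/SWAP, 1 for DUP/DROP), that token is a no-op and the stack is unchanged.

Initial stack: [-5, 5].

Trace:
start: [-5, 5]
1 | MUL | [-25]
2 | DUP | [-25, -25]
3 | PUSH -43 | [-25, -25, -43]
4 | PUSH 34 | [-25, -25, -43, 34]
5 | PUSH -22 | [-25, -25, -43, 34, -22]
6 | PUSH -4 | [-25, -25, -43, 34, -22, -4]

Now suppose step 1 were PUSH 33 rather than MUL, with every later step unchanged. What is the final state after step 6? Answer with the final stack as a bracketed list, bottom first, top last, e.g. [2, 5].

[-5, 5, 33, 33, -43, 34, -22, -4]

(re-executing from step 1 with the substitution; state before step 1: [-5, 5])
1 | PUSH 33 | [-5, 5, 33]
2 | DUP | [-5, 5, 33, 33]
3 | PUSH -43 | [-5, 5, 33, 33, -43]
4 | PUSH 34 | [-5, 5, 33, 33, -43, 34]
5 | PUSH -22 | [-5, 5, 33, 33, -43, 34, -22]
6 | PUSH -4 | [-5, 5, 33, 33, -43, 34, -22, -4]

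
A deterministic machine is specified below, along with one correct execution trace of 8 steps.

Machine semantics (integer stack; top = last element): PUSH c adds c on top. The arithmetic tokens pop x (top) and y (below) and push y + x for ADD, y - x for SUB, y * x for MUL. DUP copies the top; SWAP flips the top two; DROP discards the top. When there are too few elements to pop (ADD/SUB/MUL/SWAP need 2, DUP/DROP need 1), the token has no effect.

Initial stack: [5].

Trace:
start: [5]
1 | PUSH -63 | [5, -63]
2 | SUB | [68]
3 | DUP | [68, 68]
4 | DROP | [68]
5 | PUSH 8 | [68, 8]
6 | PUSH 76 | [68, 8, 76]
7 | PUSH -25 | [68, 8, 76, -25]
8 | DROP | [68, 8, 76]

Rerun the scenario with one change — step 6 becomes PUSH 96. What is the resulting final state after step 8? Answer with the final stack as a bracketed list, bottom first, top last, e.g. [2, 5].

[68, 8, 96]

(re-executing from step 6 with the substitution; state before step 6: [68, 8])
6 | PUSH 96 | [68, 8, 96]
7 | PUSH -25 | [68, 8, 96, -25]
8 | DROP | [68, 8, 96]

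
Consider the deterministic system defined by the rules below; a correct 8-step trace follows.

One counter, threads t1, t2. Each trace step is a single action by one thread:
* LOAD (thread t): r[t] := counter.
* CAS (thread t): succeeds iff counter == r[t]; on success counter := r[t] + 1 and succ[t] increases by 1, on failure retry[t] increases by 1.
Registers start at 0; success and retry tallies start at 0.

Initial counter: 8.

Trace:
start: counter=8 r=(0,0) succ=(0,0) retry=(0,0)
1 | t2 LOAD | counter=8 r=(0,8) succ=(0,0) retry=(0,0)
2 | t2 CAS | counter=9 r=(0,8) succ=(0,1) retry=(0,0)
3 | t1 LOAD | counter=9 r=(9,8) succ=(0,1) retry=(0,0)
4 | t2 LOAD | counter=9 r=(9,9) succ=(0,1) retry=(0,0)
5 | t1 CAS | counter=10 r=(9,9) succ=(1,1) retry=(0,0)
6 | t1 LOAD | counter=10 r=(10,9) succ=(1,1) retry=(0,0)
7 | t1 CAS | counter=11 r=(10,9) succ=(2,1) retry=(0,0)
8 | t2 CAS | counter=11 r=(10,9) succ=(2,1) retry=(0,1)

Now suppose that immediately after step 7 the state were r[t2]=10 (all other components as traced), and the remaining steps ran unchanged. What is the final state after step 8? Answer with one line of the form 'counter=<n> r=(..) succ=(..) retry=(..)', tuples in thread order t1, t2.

counter=11 r=(10,10) succ=(2,1) retry=(0,1)

state after step 7 := counter=11 r=(10,10) succ=(2,1) retry=(0,0)
8 | t2 CAS | counter=11 r=(10,10) succ=(2,1) retry=(0,1)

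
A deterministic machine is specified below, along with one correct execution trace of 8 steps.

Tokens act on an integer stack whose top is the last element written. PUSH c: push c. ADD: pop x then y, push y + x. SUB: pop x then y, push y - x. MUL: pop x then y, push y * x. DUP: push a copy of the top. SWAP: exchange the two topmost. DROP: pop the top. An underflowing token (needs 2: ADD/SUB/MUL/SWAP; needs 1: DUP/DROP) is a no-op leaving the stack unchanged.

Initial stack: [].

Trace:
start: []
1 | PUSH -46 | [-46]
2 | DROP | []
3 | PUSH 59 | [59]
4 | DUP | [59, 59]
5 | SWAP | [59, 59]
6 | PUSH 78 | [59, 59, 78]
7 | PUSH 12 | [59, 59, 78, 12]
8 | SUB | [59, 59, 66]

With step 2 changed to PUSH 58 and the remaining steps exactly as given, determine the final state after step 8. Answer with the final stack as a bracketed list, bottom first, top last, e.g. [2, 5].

(re-executing from step 2 with the substitution; state before step 2: [-46])
2 | PUSH 58 | [-46, 58]
3 | PUSH 59 | [-46, 58, 59]
4 | DUP | [-46, 58, 59, 59]
5 | SWAP | [-46, 58, 59, 59]
6 | PUSH 78 | [-46, 58, 59, 59, 78]
7 | PUSH 12 | [-46, 58, 59, 59, 78, 12]
8 | SUB | [-46, 58, 59, 59, 66]

[-46, 58, 59, 59, 66]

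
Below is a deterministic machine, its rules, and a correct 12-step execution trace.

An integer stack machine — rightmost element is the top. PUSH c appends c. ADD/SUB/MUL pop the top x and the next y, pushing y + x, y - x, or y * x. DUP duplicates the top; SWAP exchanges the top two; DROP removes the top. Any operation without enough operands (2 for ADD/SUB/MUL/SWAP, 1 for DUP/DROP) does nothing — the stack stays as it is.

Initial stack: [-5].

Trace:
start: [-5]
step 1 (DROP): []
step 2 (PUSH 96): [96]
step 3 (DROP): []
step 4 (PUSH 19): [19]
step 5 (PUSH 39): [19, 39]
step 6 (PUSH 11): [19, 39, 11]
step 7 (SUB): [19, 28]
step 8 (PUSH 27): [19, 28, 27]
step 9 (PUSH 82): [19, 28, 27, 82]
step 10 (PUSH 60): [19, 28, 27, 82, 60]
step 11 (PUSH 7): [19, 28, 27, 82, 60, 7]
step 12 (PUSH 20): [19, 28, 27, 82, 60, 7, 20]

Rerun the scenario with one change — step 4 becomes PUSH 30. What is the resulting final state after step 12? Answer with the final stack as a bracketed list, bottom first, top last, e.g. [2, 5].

[30, 28, 27, 82, 60, 7, 20]

(re-executing from step 4 with the substitution; state before step 4: [])
step 4 (PUSH 30): [30]
step 5 (PUSH 39): [30, 39]
step 6 (PUSH 11): [30, 39, 11]
step 7 (SUB): [30, 28]
step 8 (PUSH 27): [30, 28, 27]
step 9 (PUSH 82): [30, 28, 27, 82]
step 10 (PUSH 60): [30, 28, 27, 82, 60]
step 11 (PUSH 7): [30, 28, 27, 82, 60, 7]
step 12 (PUSH 20): [30, 28, 27, 82, 60, 7, 20]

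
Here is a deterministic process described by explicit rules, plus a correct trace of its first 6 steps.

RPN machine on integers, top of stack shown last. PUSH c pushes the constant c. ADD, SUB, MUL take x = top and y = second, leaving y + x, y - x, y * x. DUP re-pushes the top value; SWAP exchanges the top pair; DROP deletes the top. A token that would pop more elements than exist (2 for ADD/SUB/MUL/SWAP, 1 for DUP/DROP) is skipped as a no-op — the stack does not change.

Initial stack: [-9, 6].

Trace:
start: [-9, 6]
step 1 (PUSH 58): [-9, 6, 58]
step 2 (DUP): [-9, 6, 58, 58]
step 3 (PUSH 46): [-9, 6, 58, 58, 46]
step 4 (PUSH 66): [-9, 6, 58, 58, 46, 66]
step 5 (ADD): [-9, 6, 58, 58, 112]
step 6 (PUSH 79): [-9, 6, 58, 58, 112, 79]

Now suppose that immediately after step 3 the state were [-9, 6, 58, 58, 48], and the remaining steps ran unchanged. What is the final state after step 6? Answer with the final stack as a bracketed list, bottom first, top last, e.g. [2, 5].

state after step 3 := [-9, 6, 58, 58, 48]
step 4 (PUSH 66): [-9, 6, 58, 58, 48, 66]
step 5 (ADD): [-9, 6, 58, 58, 114]
step 6 (PUSH 79): [-9, 6, 58, 58, 114, 79]

[-9, 6, 58, 58, 114, 79]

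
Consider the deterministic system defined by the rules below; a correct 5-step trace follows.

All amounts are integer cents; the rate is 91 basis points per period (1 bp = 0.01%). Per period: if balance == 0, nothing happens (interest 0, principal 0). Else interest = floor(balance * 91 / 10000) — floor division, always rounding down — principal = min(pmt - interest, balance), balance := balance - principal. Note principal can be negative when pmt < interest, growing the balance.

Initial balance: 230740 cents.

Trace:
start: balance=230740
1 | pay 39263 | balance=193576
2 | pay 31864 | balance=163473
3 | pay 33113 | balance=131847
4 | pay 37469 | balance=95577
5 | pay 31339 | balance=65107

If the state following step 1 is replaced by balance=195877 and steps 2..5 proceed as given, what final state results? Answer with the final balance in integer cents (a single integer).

state after step 1 := balance=195877
2 | pay 31864 | balance=165795
3 | pay 33113 | balance=134190
4 | pay 37469 | balance=97942
5 | pay 31339 | balance=67494

67494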